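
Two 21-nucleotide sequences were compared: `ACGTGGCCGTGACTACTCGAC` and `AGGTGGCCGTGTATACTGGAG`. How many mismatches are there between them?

5

Mismatches (1-based): position 2: C→G; position 12: A→T; position 13: C→A; position 18: C→G; position 21: C→G.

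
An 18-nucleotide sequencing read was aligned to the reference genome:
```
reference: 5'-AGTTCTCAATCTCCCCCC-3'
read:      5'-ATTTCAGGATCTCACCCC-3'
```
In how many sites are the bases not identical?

5

Mismatches (1-based): site 2: G→T; site 6: T→A; site 7: C→G; site 8: A→G; site 14: C→A.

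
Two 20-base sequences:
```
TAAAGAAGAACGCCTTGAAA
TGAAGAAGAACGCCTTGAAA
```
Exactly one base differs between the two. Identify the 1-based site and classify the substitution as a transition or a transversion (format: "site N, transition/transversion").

site 2, transition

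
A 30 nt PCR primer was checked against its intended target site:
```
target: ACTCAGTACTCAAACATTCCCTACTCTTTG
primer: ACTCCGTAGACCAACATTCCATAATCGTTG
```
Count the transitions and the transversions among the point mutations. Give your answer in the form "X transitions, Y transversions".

Mismatches (1-based):
site 5: A→C (purine→pyrimidine, transversion)
site 9: C→G (pyrimidine→purine, transversion)
site 10: T→A (pyrimidine→purine, transversion)
site 12: A→C (purine→pyrimidine, transversion)
site 21: C→A (pyrimidine→purine, transversion)
site 24: C→A (pyrimidine→purine, transversion)
site 27: T→G (pyrimidine→purine, transversion)

0 transitions, 7 transversions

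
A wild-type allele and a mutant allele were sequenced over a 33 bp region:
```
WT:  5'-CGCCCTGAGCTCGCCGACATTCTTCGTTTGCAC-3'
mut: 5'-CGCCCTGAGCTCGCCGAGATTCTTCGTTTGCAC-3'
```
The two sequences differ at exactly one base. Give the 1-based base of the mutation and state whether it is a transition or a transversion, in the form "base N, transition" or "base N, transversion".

base 18, transversion

Base 18 changes C→G. C is a pyrimidine and G is a purine, so this is a transversion.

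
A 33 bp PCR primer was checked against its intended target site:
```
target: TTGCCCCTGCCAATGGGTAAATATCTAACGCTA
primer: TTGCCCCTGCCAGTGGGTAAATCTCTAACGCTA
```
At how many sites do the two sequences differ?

The sequences differ at sites 13, 23 (1-based) — 2 in total.

2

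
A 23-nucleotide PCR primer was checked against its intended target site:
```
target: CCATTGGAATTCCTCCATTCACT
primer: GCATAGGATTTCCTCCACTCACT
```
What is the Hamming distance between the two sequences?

The sequences differ at positions 1, 5, 9, 18 (1-based) — 4 in total.

4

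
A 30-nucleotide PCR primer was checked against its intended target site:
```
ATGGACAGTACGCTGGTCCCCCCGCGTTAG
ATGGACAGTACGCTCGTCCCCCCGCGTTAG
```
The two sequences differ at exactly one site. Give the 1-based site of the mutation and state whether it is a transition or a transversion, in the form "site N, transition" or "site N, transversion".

Site 15 changes G→C. G is a purine and C is a pyrimidine, so this is a transversion.

site 15, transversion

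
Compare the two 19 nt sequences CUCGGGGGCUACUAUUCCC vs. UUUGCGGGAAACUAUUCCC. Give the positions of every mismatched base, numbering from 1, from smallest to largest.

Differences at position 1 (C→U), position 3 (C→U), position 5 (G→C), position 9 (C→A), position 10 (U→A).

1, 3, 5, 9, 10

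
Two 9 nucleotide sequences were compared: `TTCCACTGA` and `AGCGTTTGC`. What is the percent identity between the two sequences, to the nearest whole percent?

33%

6 positions differ (1, 2, 4, 5, 6, 9), so 3 of 9 match: 3/9 = 33.33%.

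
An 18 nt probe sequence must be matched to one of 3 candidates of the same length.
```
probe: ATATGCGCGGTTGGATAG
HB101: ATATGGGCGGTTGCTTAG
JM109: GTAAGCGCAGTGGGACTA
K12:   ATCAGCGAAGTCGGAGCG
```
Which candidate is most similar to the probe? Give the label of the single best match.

HB101

Hamming distances to probe — HB101: 3; JM109: 7; K12: 7.
Smallest is HB101 with 3 mismatches.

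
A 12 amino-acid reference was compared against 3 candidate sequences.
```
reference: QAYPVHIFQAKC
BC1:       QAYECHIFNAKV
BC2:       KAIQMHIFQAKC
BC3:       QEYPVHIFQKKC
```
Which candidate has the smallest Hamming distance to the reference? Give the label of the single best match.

BC3

BC1 differs at 4 positions; BC2 differs at 4 positions; BC3 differs at 2 positions. The closest is BC3.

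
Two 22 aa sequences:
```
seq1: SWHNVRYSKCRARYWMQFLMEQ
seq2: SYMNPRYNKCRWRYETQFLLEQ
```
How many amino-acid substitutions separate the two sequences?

Comparing position by position, 8 residues differ: 2 (W/Y), 3 (H/M), 5 (V/P), 8 (S/N), 12 (A/W), 15 (W/E), 16 (M/T), 20 (M/L).

8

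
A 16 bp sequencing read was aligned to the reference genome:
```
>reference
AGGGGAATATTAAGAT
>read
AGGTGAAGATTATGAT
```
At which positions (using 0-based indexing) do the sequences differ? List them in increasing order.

3, 7, 12

Scanning 0-based: 3: G/T; 7: T/G; 12: A/T.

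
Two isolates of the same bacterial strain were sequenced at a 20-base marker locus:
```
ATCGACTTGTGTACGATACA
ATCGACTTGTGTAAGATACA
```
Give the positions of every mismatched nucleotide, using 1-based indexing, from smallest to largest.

Scanning 1-based: 14: C/A.

14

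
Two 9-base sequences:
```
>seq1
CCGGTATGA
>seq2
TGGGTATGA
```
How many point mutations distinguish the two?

Comparing position by position, 2 positions differ: 1 (C/T), 2 (C/G).

2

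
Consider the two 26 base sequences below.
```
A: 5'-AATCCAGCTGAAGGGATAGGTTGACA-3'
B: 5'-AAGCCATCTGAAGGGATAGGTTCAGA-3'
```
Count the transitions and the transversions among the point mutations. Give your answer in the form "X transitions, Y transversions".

0 transitions, 4 transversions

Mismatches (1-based):
base 3: T→G (pyrimidine→purine, transversion)
base 7: G→T (purine→pyrimidine, transversion)
base 23: G→C (purine→pyrimidine, transversion)
base 25: C→G (pyrimidine→purine, transversion)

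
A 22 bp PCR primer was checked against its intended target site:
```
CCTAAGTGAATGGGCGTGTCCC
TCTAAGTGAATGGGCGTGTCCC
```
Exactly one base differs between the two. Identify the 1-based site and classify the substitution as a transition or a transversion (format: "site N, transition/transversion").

The sequences differ only at site 1: C→T (pyrimidine→pyrimidine), a transition.

site 1, transition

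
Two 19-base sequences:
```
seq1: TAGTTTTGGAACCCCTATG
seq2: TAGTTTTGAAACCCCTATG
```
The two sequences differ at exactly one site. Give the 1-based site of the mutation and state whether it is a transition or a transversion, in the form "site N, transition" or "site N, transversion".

Site 9 changes G→A. G is a purine and A is a purine, so this is a transition.

site 9, transition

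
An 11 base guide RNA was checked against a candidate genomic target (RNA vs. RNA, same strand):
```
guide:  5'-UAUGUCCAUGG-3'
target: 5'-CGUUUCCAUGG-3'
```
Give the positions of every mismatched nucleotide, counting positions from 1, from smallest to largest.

Differences at position 1 (U→C), position 2 (A→G), position 4 (G→U).

1, 2, 4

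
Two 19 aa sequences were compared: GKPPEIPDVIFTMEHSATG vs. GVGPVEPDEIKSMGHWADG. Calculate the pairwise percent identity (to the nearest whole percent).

47%

10 positions differ (2, 3, 5, 6, 9, 11, 12, 14, 16, 18), so 9 of 19 match: 9/19 = 47.37%.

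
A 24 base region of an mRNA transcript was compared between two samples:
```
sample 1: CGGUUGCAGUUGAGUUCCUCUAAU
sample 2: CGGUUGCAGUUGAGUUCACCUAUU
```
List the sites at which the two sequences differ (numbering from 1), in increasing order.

Scanning 1-based: 18: C/A; 19: U/C; 23: A/U.

18, 19, 23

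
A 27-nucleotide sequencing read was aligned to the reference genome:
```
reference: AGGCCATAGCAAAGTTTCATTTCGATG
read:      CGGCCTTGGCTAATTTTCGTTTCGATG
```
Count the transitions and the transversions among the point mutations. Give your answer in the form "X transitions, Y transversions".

Mismatches (1-based):
site 1: A→C (purine→pyrimidine, transversion)
site 6: A→T (purine→pyrimidine, transversion)
site 8: A→G (purine→purine, transition)
site 11: A→T (purine→pyrimidine, transversion)
site 14: G→T (purine→pyrimidine, transversion)
site 19: A→G (purine→purine, transition)

2 transitions, 4 transversions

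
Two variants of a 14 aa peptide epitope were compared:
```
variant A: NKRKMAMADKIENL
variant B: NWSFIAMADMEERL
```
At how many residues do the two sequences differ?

The sequences differ at residues 2, 3, 4, 5, 10, 11, 13 (1-based) — 7 in total.

7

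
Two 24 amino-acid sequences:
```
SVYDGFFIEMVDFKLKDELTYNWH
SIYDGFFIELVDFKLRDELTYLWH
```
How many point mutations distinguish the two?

4

Comparing position by position, 4 residues differ: 2 (V/I), 10 (M/L), 16 (K/R), 22 (N/L).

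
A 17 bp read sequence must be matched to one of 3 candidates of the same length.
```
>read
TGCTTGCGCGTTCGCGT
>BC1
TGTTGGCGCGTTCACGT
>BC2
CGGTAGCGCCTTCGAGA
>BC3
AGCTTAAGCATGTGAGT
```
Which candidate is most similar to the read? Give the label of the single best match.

BC1

BC1 differs at 3 sites; BC2 differs at 6 sites; BC3 differs at 7 sites. The closest is BC1.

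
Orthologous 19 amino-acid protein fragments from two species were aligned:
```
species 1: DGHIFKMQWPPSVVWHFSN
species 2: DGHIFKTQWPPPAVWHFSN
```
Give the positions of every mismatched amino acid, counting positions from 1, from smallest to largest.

7, 12, 13

Scanning 1-based: 7: M/T; 12: S/P; 13: V/A.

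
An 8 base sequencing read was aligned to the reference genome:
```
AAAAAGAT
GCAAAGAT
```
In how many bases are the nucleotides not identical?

2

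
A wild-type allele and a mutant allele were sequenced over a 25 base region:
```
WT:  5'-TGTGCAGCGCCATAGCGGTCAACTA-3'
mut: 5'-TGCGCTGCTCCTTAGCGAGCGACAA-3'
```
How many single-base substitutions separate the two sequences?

8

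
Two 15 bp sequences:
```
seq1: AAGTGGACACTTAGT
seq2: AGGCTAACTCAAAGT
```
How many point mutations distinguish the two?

7

Mismatches (1-based): position 2: A→G; position 4: T→C; position 5: G→T; position 6: G→A; position 9: A→T; position 11: T→A; position 12: T→A.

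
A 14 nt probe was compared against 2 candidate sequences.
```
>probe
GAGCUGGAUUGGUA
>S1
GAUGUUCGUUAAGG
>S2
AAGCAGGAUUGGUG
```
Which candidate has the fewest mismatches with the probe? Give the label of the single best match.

Hamming distances to probe — S1: 9; S2: 3.
Smallest is S2 with 3 mismatches.

S2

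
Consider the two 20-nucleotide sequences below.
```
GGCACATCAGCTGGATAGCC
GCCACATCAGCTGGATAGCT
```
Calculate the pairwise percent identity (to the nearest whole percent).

2 positions differ (2, 20), so 18 of 20 match: 18/20 = 90%.

90%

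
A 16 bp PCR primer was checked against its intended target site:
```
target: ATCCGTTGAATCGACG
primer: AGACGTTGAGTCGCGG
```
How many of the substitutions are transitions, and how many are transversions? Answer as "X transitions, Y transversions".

1 transition, 4 transversions

Mismatches (1-based):
site 2: T→G (pyrimidine→purine, transversion)
site 3: C→A (pyrimidine→purine, transversion)
site 10: A→G (purine→purine, transition)
site 14: A→C (purine→pyrimidine, transversion)
site 15: C→G (pyrimidine→purine, transversion)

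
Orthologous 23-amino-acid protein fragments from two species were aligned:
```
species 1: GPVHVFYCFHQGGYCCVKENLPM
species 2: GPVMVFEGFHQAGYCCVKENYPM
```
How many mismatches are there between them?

Mismatches (1-based): position 4: H→M; position 7: Y→E; position 8: C→G; position 12: G→A; position 21: L→Y.

5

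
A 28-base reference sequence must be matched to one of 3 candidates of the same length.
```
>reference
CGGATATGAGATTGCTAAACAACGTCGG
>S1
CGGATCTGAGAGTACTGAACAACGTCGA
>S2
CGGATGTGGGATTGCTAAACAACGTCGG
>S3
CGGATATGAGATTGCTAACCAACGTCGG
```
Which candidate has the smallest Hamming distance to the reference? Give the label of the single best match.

Hamming distances to reference — S1: 5; S2: 2; S3: 1.
Smallest is S3 with 1 mismatch.

S3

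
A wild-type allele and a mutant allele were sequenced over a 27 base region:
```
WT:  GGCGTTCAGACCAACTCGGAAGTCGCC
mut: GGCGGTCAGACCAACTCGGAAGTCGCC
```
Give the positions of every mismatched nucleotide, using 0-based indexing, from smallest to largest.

4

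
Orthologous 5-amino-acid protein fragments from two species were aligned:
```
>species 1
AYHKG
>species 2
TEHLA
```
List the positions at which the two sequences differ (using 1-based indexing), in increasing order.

1, 2, 4, 5

Differences at position 1 (A→T), position 2 (Y→E), position 4 (K→L), position 5 (G→A).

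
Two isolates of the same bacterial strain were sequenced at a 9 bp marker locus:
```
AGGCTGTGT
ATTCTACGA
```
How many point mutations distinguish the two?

5

Mismatches (1-based): base 2: G→T; base 3: G→T; base 6: G→A; base 7: T→C; base 9: T→A.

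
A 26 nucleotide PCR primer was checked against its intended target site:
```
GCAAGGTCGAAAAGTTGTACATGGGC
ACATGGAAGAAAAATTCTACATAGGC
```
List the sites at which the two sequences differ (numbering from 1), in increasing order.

Differences at site 1 (G→A), site 4 (A→T), site 7 (T→A), site 8 (C→A), site 14 (G→A), site 17 (G→C), site 23 (G→A).

1, 4, 7, 8, 14, 17, 23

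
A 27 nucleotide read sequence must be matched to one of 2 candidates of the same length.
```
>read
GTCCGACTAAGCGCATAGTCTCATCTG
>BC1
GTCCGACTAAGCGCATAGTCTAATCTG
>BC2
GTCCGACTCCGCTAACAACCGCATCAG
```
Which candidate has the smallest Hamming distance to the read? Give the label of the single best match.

BC1 differs at 1 site; BC2 differs at 9 sites. The closest is BC1.

BC1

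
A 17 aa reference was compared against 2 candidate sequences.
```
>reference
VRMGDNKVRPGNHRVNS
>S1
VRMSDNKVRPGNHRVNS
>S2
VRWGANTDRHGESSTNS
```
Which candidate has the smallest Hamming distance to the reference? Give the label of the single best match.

S1 differs at 1 residue; S2 differs at 9 residues. The closest is S1.

S1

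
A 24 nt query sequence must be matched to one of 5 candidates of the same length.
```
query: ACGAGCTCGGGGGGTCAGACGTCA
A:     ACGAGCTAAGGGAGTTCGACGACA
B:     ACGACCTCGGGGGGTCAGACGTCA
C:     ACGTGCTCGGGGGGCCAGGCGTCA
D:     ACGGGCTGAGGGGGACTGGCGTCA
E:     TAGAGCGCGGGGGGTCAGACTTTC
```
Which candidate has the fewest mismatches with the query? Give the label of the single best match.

B

Hamming distances to query — A: 6; B: 1; C: 3; D: 6; E: 6.
Smallest is B with 1 mismatch.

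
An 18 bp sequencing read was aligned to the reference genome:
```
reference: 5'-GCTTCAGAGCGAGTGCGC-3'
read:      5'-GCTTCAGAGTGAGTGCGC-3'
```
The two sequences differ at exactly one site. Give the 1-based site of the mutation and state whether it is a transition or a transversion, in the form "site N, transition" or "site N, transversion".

Site 10 changes C→T. C is a pyrimidine and T is a pyrimidine, so this is a transition.

site 10, transition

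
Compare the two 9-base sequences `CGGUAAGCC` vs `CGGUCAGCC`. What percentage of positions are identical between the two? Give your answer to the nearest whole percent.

89%

1 position differs (5), so 8 of 9 match: 8/9 = 88.89%.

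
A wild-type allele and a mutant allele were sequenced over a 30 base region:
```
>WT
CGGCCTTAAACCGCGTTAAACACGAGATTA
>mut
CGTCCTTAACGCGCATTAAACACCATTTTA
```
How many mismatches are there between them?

The sequences differ at sites 3, 10, 11, 15, 24, 26, 27 (1-based) — 7 in total.

7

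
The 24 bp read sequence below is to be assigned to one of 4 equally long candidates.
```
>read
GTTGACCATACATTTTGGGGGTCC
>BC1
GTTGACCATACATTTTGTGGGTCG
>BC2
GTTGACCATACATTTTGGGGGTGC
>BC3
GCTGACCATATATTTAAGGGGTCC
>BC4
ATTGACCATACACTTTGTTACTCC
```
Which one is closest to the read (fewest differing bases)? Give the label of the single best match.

BC2

Hamming distances to read — BC1: 2; BC2: 1; BC3: 4; BC4: 6.
Smallest is BC2 with 1 mismatch.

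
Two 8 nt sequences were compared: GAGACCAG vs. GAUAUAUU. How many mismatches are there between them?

5

Comparing position by position, 5 sites differ: 3 (G/U), 5 (C/U), 6 (C/A), 7 (A/U), 8 (G/U).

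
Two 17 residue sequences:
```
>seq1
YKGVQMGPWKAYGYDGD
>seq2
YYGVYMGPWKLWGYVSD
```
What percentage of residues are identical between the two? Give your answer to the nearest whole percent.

Mismatches at positions 2, 5, 11, 12, 15, 16 (1-based): 6 of 17.
Identical positions: 11/17 = 64.71% → 65%.

65%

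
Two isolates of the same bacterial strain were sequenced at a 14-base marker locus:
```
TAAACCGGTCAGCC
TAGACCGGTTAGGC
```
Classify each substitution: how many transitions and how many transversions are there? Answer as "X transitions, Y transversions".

2 transitions, 1 transversion

Transitions (purine↔purine or pyrimidine↔pyrimidine): 3 A→G, 10 C→T.
Transversions (purine↔pyrimidine): 13 C→G.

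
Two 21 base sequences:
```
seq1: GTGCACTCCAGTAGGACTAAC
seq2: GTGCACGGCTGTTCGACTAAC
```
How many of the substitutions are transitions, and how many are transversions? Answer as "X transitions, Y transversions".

0 transitions, 5 transversions

Transitions (purine↔purine or pyrimidine↔pyrimidine): none.
Transversions (purine↔pyrimidine): 7 T→G, 8 C→G, 10 A→T, 13 A→T, 14 G→C.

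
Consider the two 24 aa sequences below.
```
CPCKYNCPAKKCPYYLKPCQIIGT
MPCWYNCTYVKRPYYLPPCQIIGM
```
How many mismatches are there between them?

Comparing position by position, 8 residues differ: 1 (C/M), 4 (K/W), 8 (P/T), 9 (A/Y), 10 (K/V), 12 (C/R), 17 (K/P), 24 (T/M).

8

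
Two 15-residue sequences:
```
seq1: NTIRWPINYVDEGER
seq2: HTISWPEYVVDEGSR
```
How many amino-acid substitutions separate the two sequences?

6

Mismatches (1-based): residue 1: N→H; residue 4: R→S; residue 7: I→E; residue 8: N→Y; residue 9: Y→V; residue 14: E→S.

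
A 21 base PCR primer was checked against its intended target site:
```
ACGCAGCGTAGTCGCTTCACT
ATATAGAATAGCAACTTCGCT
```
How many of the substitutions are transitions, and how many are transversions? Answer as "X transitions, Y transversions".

7 transitions, 2 transversions

Transitions (purine↔purine or pyrimidine↔pyrimidine): 2 C→T, 3 G→A, 4 C→T, 8 G→A, 12 T→C, 14 G→A, 19 A→G.
Transversions (purine↔pyrimidine): 7 C→A, 13 C→A.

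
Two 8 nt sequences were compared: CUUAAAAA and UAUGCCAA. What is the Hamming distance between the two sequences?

Mismatches (1-based): site 1: C→U; site 2: U→A; site 4: A→G; site 5: A→C; site 6: A→C.

5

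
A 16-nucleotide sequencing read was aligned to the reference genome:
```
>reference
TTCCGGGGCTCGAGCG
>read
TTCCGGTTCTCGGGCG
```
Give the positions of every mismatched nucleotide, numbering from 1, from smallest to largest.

Differences at position 7 (G→T), position 8 (G→T), position 13 (A→G).

7, 8, 13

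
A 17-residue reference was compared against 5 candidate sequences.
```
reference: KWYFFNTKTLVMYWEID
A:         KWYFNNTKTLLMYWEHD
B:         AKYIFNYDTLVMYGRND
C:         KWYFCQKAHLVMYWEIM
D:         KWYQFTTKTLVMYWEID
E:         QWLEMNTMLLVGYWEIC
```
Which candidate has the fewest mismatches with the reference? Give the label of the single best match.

Hamming distances to reference — A: 3; B: 8; C: 6; D: 2; E: 8.
Smallest is D with 2 mismatches.

D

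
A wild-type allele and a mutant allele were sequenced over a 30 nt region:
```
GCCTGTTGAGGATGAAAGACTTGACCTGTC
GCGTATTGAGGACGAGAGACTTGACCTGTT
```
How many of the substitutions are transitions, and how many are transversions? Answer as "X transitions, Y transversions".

4 transitions, 1 transversion

Mismatches (1-based):
position 3: C→G (pyrimidine→purine, transversion)
position 5: G→A (purine→purine, transition)
position 13: T→C (pyrimidine→pyrimidine, transition)
position 16: A→G (purine→purine, transition)
position 30: C→T (pyrimidine→pyrimidine, transition)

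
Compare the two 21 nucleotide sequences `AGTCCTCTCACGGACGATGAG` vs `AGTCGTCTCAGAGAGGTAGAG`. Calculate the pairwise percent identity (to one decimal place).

71.4%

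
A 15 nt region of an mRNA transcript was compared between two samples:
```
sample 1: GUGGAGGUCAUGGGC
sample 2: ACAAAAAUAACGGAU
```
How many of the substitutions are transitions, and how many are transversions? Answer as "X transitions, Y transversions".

Mismatches (1-based):
position 1: G→A (purine→purine, transition)
position 2: U→C (pyrimidine→pyrimidine, transition)
position 3: G→A (purine→purine, transition)
position 4: G→A (purine→purine, transition)
position 6: G→A (purine→purine, transition)
position 7: G→A (purine→purine, transition)
position 9: C→A (pyrimidine→purine, transversion)
position 11: U→C (pyrimidine→pyrimidine, transition)
position 14: G→A (purine→purine, transition)
position 15: C→U (pyrimidine→pyrimidine, transition)

9 transitions, 1 transversion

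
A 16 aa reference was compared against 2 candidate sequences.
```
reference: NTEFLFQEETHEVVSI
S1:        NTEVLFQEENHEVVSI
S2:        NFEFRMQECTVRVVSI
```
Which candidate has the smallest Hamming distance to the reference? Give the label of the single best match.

Hamming distances to reference — S1: 2; S2: 6.
Smallest is S1 with 2 mismatches.

S1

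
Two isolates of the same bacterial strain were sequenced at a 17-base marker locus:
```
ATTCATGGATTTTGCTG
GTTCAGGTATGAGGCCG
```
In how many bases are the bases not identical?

Comparing position by position, 7 bases differ: 1 (A/G), 6 (T/G), 8 (G/T), 11 (T/G), 12 (T/A), 13 (T/G), 16 (T/C).

7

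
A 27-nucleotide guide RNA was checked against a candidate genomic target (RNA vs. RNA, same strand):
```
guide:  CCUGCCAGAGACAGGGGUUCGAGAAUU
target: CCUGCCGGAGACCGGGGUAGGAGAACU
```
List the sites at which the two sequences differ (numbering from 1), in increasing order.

7, 13, 19, 20, 26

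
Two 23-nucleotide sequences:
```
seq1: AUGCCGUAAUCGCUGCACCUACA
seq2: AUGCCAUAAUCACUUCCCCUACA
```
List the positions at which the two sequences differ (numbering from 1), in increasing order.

6, 12, 15, 17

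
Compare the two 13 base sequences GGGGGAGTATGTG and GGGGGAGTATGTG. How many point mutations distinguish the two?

0

No positions differ; the sequences are identical.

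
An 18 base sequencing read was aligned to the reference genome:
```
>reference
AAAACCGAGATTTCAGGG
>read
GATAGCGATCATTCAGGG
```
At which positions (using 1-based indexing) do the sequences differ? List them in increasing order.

Differences at position 1 (A→G), position 3 (A→T), position 5 (C→G), position 9 (G→T), position 10 (A→C), position 11 (T→A).

1, 3, 5, 9, 10, 11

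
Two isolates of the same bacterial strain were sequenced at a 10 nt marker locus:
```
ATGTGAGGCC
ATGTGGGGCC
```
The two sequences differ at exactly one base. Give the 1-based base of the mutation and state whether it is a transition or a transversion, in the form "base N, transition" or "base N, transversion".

base 6, transition

The sequences differ only at base 6: A→G (purine→purine), a transition.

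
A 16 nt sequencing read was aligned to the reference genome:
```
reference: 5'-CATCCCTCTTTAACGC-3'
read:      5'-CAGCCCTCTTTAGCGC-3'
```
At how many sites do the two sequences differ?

The sequences differ at sites 3, 13 (1-based) — 2 in total.

2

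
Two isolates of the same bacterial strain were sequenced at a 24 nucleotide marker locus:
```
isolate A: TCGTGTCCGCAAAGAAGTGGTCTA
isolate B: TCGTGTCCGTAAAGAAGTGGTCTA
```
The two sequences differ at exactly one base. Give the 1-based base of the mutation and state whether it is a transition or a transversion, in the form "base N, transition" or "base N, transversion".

base 10, transition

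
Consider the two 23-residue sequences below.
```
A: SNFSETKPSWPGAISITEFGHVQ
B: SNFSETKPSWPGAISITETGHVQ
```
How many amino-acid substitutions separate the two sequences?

Mismatches (1-based): residue 19: F→T.

1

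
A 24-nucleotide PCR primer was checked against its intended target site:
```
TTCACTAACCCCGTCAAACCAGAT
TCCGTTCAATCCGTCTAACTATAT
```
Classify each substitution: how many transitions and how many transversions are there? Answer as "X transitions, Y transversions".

Mismatches (1-based):
position 2: T→C (pyrimidine→pyrimidine, transition)
position 4: A→G (purine→purine, transition)
position 5: C→T (pyrimidine→pyrimidine, transition)
position 7: A→C (purine→pyrimidine, transversion)
position 9: C→A (pyrimidine→purine, transversion)
position 10: C→T (pyrimidine→pyrimidine, transition)
position 16: A→T (purine→pyrimidine, transversion)
position 20: C→T (pyrimidine→pyrimidine, transition)
position 22: G→T (purine→pyrimidine, transversion)

5 transitions, 4 transversions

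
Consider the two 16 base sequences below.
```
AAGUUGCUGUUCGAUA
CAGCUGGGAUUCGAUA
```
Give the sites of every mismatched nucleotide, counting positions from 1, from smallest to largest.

1, 4, 7, 8, 9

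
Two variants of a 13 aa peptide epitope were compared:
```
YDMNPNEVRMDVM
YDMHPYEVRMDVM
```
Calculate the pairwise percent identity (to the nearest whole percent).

85%

Mismatches at positions 4, 6 (1-based): 2 of 13.
Identical positions: 11/13 = 84.62% → 85%.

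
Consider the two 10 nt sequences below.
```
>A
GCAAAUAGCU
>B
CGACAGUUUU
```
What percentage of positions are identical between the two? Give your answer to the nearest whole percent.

30%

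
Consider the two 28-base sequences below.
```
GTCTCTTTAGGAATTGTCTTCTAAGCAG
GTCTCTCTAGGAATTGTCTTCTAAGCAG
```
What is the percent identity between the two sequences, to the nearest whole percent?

96%

1 position differs (7), so 27 of 28 match: 27/28 = 96.43%.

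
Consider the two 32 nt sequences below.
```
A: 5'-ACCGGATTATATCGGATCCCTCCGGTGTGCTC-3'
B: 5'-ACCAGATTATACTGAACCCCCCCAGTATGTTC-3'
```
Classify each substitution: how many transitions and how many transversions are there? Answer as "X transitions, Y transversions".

9 transitions, 0 transversions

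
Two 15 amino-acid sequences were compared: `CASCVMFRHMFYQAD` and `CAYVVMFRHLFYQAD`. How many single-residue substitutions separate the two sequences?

3

The sequences differ at residues 3, 4, 10 (1-based) — 3 in total.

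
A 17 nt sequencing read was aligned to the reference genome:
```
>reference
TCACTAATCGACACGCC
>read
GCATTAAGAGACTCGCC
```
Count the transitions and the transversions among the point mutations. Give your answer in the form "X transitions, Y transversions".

1 transition, 4 transversions

Transitions (purine↔purine or pyrimidine↔pyrimidine): 4 C→T.
Transversions (purine↔pyrimidine): 1 T→G, 8 T→G, 9 C→A, 13 A→T.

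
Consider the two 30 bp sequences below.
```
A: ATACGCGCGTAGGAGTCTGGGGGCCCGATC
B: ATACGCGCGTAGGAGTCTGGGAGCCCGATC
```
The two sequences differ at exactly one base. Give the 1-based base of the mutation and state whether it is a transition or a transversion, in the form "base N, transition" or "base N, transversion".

The sequences differ only at base 22: G→A (purine→purine), a transition.

base 22, transition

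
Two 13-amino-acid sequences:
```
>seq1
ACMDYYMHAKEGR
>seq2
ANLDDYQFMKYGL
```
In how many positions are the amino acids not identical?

8

Comparing position by position, 8 positions differ: 2 (C/N), 3 (M/L), 5 (Y/D), 7 (M/Q), 8 (H/F), 9 (A/M), 11 (E/Y), 13 (R/L).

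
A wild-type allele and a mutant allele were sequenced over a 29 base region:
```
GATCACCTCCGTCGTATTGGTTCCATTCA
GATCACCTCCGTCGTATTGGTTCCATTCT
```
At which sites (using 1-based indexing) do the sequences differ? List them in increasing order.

Scanning 1-based: 29: A/T.

29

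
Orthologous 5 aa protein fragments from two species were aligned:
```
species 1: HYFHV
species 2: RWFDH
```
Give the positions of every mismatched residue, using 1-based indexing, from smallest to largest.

1, 2, 4, 5

Differences at position 1 (H→R), position 2 (Y→W), position 4 (H→D), position 5 (V→H).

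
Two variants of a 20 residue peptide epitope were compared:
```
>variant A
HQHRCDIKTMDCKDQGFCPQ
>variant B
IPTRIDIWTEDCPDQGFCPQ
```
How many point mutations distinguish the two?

Mismatches (1-based): residue 1: H→I; residue 2: Q→P; residue 3: H→T; residue 5: C→I; residue 8: K→W; residue 10: M→E; residue 13: K→P.

7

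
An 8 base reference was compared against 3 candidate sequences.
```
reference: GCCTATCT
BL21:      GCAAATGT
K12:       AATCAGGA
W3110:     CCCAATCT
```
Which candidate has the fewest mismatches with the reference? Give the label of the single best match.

BL21 differs at 3 bases; K12 differs at 7 bases; W3110 differs at 2 bases. The closest is W3110.

W3110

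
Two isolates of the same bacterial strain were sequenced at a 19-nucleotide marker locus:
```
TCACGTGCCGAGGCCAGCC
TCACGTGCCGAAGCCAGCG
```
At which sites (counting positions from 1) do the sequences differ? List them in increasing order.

Scanning 1-based: 12: G/A; 19: C/G.

12, 19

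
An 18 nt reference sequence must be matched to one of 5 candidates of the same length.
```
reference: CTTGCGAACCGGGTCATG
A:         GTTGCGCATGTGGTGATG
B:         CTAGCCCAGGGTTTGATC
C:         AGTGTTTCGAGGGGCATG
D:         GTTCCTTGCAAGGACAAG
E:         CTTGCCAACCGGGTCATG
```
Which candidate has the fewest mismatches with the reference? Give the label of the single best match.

E

A differs at 6 positions; B differs at 9 positions; C differs at 9 positions; D differs at 9 positions; E differs at 1 position. The closest is E.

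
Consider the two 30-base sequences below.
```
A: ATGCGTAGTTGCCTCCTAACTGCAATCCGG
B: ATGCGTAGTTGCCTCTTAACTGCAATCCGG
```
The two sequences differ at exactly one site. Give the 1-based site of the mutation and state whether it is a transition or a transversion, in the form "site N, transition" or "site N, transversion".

site 16, transition

The sequences differ only at site 16: C→T (pyrimidine→pyrimidine), a transition.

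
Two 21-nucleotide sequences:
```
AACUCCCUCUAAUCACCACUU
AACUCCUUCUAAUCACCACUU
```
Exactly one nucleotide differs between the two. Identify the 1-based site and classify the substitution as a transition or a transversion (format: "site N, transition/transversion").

site 7, transition

The sequences differ only at site 7: C→U (pyrimidine→pyrimidine), a transition.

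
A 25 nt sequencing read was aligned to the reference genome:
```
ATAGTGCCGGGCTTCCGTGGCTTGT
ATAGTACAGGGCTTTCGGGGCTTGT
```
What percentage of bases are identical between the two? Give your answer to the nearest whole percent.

4 positions differ (6, 8, 15, 18), so 21 of 25 match: 21/25 = 84%.

84%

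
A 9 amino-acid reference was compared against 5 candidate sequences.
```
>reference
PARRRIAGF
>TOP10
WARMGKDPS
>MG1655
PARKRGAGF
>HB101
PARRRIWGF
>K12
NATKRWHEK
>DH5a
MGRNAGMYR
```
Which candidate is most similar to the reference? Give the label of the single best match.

TOP10 differs at 7 residues; MG1655 differs at 2 residues; HB101 differs at 1 residue; K12 differs at 7 residues; DH5a differs at 8 residues. The closest is HB101.

HB101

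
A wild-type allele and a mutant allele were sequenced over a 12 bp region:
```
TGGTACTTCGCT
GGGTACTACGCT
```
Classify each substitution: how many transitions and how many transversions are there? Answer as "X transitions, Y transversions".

Transitions (purine↔purine or pyrimidine↔pyrimidine): none.
Transversions (purine↔pyrimidine): 1 T→G, 8 T→A.

0 transitions, 2 transversions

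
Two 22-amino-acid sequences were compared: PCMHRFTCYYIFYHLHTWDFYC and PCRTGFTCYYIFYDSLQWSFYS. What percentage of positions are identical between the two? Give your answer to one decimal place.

59.1%

Mismatches at positions 3, 4, 5, 14, 15, 16, 17, 19, 22 (1-based): 9 of 22.
Identical positions: 13/22 = 59.09% → 59.1%.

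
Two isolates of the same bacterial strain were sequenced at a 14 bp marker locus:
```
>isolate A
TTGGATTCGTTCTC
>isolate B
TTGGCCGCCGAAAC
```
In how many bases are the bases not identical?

8

Comparing position by position, 8 bases differ: 5 (A/C), 6 (T/C), 7 (T/G), 9 (G/C), 10 (T/G), 11 (T/A), 12 (C/A), 13 (T/A).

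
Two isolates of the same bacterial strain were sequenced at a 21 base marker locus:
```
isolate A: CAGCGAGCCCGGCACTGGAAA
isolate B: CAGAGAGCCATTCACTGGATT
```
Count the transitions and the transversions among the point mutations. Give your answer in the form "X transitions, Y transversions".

0 transitions, 6 transversions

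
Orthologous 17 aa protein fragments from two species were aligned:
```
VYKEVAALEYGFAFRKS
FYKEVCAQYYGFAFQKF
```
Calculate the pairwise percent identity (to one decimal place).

64.7%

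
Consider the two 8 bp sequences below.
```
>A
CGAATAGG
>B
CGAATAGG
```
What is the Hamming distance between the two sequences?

The two sequences are identical at every position.

0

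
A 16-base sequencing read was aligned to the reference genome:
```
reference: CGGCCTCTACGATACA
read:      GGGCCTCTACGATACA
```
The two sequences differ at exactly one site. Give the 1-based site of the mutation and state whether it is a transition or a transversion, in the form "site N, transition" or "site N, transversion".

Site 1 changes C→G. C is a pyrimidine and G is a purine, so this is a transversion.

site 1, transversion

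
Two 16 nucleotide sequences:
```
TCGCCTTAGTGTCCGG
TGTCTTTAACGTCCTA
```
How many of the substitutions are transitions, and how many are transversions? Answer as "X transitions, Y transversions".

Mismatches (1-based):
base 2: C→G (pyrimidine→purine, transversion)
base 3: G→T (purine→pyrimidine, transversion)
base 5: C→T (pyrimidine→pyrimidine, transition)
base 9: G→A (purine→purine, transition)
base 10: T→C (pyrimidine→pyrimidine, transition)
base 15: G→T (purine→pyrimidine, transversion)
base 16: G→A (purine→purine, transition)

4 transitions, 3 transversions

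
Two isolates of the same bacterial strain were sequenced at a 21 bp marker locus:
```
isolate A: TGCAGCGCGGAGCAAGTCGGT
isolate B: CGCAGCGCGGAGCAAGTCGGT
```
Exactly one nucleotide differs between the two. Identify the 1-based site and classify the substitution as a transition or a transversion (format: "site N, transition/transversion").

The sequences differ only at site 1: T→C (pyrimidine→pyrimidine), a transition.

site 1, transition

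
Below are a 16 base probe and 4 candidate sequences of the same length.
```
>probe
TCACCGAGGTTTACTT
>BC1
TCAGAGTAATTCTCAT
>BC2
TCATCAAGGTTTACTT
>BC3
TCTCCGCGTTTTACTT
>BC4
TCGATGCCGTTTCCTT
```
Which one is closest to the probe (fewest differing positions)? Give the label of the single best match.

BC1 differs at 8 positions; BC2 differs at 2 positions; BC3 differs at 3 positions; BC4 differs at 6 positions. The closest is BC2.

BC2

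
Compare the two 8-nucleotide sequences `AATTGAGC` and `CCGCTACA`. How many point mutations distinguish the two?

7

Mismatches (1-based): position 1: A→C; position 2: A→C; position 3: T→G; position 4: T→C; position 5: G→T; position 7: G→C; position 8: C→A.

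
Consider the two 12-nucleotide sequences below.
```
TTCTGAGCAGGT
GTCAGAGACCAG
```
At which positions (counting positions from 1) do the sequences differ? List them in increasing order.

Differences at position 1 (T→G), position 4 (T→A), position 8 (C→A), position 9 (A→C), position 10 (G→C), position 11 (G→A), position 12 (T→G).

1, 4, 8, 9, 10, 11, 12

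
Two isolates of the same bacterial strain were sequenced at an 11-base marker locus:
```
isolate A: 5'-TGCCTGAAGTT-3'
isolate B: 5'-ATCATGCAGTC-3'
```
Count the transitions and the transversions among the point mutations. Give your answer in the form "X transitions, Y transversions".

1 transition, 4 transversions

Transitions (purine↔purine or pyrimidine↔pyrimidine): 11 T→C.
Transversions (purine↔pyrimidine): 1 T→A, 2 G→T, 4 C→A, 7 A→C.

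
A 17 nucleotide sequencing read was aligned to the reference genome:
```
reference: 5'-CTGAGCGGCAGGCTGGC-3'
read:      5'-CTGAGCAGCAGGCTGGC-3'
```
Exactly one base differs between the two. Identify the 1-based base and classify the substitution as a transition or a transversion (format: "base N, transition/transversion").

The sequences differ only at base 7: G→A (purine→purine), a transition.

base 7, transition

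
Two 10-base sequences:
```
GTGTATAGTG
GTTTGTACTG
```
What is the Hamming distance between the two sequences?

Mismatches (1-based): site 3: G→T; site 5: A→G; site 8: G→C.

3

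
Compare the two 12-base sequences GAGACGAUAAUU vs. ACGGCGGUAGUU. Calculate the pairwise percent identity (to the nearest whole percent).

58%

5 positions differ (1, 2, 4, 7, 10), so 7 of 12 match: 7/12 = 58.33%.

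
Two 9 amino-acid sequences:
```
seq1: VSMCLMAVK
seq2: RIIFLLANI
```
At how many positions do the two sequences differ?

7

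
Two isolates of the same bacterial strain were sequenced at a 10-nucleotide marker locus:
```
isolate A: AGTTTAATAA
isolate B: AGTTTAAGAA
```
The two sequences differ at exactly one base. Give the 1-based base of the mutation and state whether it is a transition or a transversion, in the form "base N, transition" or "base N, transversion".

Base 8 changes T→G. T is a pyrimidine and G is a purine, so this is a transversion.

base 8, transversion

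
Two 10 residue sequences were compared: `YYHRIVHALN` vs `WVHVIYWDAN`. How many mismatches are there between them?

7

Mismatches (1-based): residue 1: Y→W; residue 2: Y→V; residue 4: R→V; residue 6: V→Y; residue 7: H→W; residue 8: A→D; residue 9: L→A.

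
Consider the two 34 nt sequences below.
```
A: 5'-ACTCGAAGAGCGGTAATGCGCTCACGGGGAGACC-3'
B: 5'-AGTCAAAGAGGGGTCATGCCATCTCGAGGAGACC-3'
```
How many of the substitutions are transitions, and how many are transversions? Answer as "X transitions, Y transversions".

2 transitions, 6 transversions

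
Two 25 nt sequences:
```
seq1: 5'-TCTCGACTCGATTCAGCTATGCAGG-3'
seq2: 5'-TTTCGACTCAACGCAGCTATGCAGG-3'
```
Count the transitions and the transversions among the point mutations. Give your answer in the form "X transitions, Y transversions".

3 transitions, 1 transversion

Mismatches (1-based):
site 2: C→T (pyrimidine→pyrimidine, transition)
site 10: G→A (purine→purine, transition)
site 12: T→C (pyrimidine→pyrimidine, transition)
site 13: T→G (pyrimidine→purine, transversion)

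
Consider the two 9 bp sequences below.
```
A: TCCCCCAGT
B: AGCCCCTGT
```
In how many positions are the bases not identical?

Mismatches (1-based): position 1: T→A; position 2: C→G; position 7: A→T.

3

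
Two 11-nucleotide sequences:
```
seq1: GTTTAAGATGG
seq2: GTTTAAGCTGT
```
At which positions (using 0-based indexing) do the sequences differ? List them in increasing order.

7, 10

Scanning 0-based: 7: A/C; 10: G/T.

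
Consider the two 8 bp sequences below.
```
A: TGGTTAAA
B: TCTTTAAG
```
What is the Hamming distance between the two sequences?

3

Mismatches (1-based): position 2: G→C; position 3: G→T; position 8: A→G.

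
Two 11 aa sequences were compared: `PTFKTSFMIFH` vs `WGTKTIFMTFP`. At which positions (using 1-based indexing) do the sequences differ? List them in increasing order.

1, 2, 3, 6, 9, 11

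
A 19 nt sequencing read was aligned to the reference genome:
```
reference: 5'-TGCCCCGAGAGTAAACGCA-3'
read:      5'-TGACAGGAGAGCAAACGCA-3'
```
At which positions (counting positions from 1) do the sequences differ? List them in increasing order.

3, 5, 6, 12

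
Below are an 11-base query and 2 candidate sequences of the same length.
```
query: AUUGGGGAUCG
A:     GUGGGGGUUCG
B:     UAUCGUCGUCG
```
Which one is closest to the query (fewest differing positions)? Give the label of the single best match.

Hamming distances to query — A: 3; B: 6.
Smallest is A with 3 mismatches.

A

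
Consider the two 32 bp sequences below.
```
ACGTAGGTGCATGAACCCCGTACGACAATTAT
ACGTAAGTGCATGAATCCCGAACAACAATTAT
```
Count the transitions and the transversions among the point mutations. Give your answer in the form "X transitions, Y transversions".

Transitions (purine↔purine or pyrimidine↔pyrimidine): 6 G→A, 16 C→T, 24 G→A.
Transversions (purine↔pyrimidine): 21 T→A.

3 transitions, 1 transversion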